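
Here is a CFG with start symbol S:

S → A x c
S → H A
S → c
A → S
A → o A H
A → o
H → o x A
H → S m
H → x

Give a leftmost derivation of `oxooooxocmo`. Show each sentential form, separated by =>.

S => HA   [S → H A]
HA => oxAA   [H → o x A]
oxAA => oxoAHA   [A → o A H]
oxoAHA => oxooAHHA   [A → o A H]
oxooAHHA => oxoooHHA   [A → o]
oxoooHHA => oxooooxAHA   [H → o x A]
oxooooxAHA => oxooooxoHA   [A → o]
oxooooxoHA => oxooooxoSmA   [H → S m]
oxooooxoSmA => oxooooxocmA   [S → c]
oxooooxocmA => oxooooxocmo   [A → o]

S => HA => oxAA => oxoAHA => oxooAHHA => oxoooHHA => oxooooxAHA => oxooooxoHA => oxooooxoSmA => oxooooxocmA => oxooooxocmo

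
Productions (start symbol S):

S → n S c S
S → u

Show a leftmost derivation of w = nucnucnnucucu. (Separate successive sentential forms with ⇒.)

S ⇒ nScS ⇒ nucS ⇒ nucnScS ⇒ nucnucS ⇒ nucnucnScS ⇒ nucnucnnScScS ⇒ nucnucnnucScS ⇒ nucnucnnucucS ⇒ nucnucnnucucu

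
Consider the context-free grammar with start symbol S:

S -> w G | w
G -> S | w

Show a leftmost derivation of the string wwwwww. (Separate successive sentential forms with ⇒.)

S ⇒ wG ⇒ wS ⇒ wwG ⇒ wwS ⇒ wwwG ⇒ wwwS ⇒ wwwwG ⇒ wwwwS ⇒ wwwwwG ⇒ wwwwww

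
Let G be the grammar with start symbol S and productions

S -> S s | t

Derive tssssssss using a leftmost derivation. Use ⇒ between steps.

S ⇒ Ss ⇒ Sss ⇒ Ssss ⇒ Sssss ⇒ Ssssss ⇒ Sssssss ⇒ Ssssssss ⇒ Sssssssss ⇒ tssssssss

S ⇒ Ss   [S -> S s]
Ss ⇒ Sss   [S -> S s]
Sss ⇒ Ssss   [S -> S s]
Ssss ⇒ Sssss   [S -> S s]
Sssss ⇒ Ssssss   [S -> S s]
Ssssss ⇒ Sssssss   [S -> S s]
Sssssss ⇒ Ssssssss   [S -> S s]
Ssssssss ⇒ Sssssssss   [S -> S s]
Sssssssss ⇒ tssssssss   [S -> t]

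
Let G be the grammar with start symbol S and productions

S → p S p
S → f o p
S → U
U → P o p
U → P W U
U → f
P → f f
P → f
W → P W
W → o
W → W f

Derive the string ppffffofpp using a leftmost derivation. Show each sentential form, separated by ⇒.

S ⇒ pSp   [S → p S p]
pSp ⇒ ppSpp   [S → p S p]
ppSpp ⇒ ppUpp   [S → U]
ppUpp ⇒ ppPWUpp   [U → P W U]
ppPWUpp ⇒ ppffWUpp   [P → f f]
ppffWUpp ⇒ ppffPWUpp   [W → P W]
ppffPWUpp ⇒ ppfffWUpp   [P → f]
ppfffWUpp ⇒ ppfffPWUpp   [W → P W]
ppfffPWUpp ⇒ ppffffWUpp   [P → f]
ppffffWUpp ⇒ ppffffoUpp   [W → o]
ppffffoUpp ⇒ ppffffofpp   [U → f]

S ⇒ pSp ⇒ ppSpp ⇒ ppUpp ⇒ ppPWUpp ⇒ ppffWUpp ⇒ ppffPWUpp ⇒ ppfffWUpp ⇒ ppfffPWUpp ⇒ ppffffWUpp ⇒ ppffffoUpp ⇒ ppffffofpp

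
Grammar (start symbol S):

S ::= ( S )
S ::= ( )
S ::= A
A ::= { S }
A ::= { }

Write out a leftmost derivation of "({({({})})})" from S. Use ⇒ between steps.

S ⇒ (S)   [S ::= ( S )]
(S) ⇒ (A)   [S ::= A]
(A) ⇒ ({S})   [A ::= { S }]
({S}) ⇒ ({(S)})   [S ::= ( S )]
({(S)}) ⇒ ({(A)})   [S ::= A]
({(A)}) ⇒ ({({S})})   [A ::= { S }]
({({S})}) ⇒ ({({(S)})})   [S ::= ( S )]
({({(S)})}) ⇒ ({({(A)})})   [S ::= A]
({({(A)})}) ⇒ ({({({})})})   [A ::= { }]

S ⇒ (S) ⇒ (A) ⇒ ({S}) ⇒ ({(S)}) ⇒ ({(A)}) ⇒ ({({S})}) ⇒ ({({(S)})}) ⇒ ({({(A)})}) ⇒ ({({({})})})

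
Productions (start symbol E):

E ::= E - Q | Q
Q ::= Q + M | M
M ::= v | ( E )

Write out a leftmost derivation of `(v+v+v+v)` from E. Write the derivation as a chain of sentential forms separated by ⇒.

E⇒Q⇒M⇒(E)⇒(Q)⇒(Q+M)⇒(Q+M+M)⇒(Q+M+M+M)⇒(M+M+M+M)⇒(v+M+M+M)⇒(v+v+M+M)⇒(v+v+v+M)⇒(v+v+v+v)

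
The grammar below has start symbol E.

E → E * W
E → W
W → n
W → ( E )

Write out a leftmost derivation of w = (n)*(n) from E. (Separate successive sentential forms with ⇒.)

E ⇒ E*W ⇒ W*W ⇒ (E)*W ⇒ (W)*W ⇒ (n)*W ⇒ (n)*(E) ⇒ (n)*(W) ⇒ (n)*(n)

E ⇒ E*W   [E → E * W]
E*W ⇒ W*W   [E → W]
W*W ⇒ (E)*W   [W → ( E )]
(E)*W ⇒ (W)*W   [E → W]
(W)*W ⇒ (n)*W   [W → n]
(n)*W ⇒ (n)*(E)   [W → ( E )]
(n)*(E) ⇒ (n)*(W)   [E → W]
(n)*(W) ⇒ (n)*(n)   [W → n]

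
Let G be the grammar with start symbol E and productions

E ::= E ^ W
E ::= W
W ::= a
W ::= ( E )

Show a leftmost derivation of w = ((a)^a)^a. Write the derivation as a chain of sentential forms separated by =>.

E=>E^W=>W^W=>(E)^W=>(E^W)^W=>(W^W)^W=>((E)^W)^W=>((W)^W)^W=>((a)^W)^W=>((a)^a)^W=>((a)^a)^a

E => E^W   [E ::= E ^ W]
E^W => W^W   [E ::= W]
W^W => (E)^W   [W ::= ( E )]
(E)^W => (E^W)^W   [E ::= E ^ W]
(E^W)^W => (W^W)^W   [E ::= W]
(W^W)^W => ((E)^W)^W   [W ::= ( E )]
((E)^W)^W => ((W)^W)^W   [E ::= W]
((W)^W)^W => ((a)^W)^W   [W ::= a]
((a)^W)^W => ((a)^a)^W   [W ::= a]
((a)^a)^W => ((a)^a)^a   [W ::= a]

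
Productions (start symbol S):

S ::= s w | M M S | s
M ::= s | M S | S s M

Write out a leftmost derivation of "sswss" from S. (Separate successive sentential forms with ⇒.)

S⇒MMS⇒MSMS⇒sSMS⇒sswMS⇒sswsS⇒sswss

S ⇒ MMS   [S ::= M M S]
MMS ⇒ MSMS   [M ::= M S]
MSMS ⇒ sSMS   [M ::= s]
sSMS ⇒ sswMS   [S ::= s w]
sswMS ⇒ sswsS   [M ::= s]
sswsS ⇒ sswss   [S ::= s]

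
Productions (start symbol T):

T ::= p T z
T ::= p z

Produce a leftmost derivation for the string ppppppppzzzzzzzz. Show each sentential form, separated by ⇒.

T ⇒ pTz ⇒ ppTzz ⇒ pppTzzz ⇒ ppppTzzzz ⇒ pppppTzzzzz ⇒ ppppppTzzzzzz ⇒ pppppppTzzzzzzz ⇒ ppppppppzzzzzzzz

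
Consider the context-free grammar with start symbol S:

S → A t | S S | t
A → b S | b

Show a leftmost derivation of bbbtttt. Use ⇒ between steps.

S ⇒ At ⇒ bSt ⇒ bAtt ⇒ bbStt ⇒ bbAttt ⇒ bbbSttt ⇒ bbbtttt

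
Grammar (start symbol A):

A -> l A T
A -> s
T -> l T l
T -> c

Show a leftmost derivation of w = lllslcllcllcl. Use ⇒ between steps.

A ⇒ lAT   [A -> l A T]
lAT ⇒ llATT   [A -> l A T]
llATT ⇒ lllATTT   [A -> l A T]
lllATTT ⇒ lllsTTT   [A -> s]
lllsTTT ⇒ lllslTlTT   [T -> l T l]
lllslTlTT ⇒ lllslclTT   [T -> c]
lllslclTT ⇒ lllslcllTlT   [T -> l T l]
lllslcllTlT ⇒ lllslcllclT   [T -> c]
lllslcllclT ⇒ lllslcllcllTl   [T -> l T l]
lllslcllcllTl ⇒ lllslcllcllcl   [T -> c]

A⇒lAT⇒llATT⇒lllATTT⇒lllsTTT⇒lllslTlTT⇒lllslclTT⇒lllslcllTlT⇒lllslcllclT⇒lllslcllcllTl⇒lllslcllcllcl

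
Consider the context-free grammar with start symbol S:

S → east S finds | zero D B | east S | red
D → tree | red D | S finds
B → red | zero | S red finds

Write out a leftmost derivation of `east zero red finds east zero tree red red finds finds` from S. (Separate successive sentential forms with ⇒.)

S ⇒ east S finds   [S → east S finds]
east S finds ⇒ east zero D B finds   [S → zero D B]
east zero D B finds ⇒ east zero S finds B finds   [D → S finds]
east zero S finds B finds ⇒ east zero red finds B finds   [S → red]
east zero red finds B finds ⇒ east zero red finds S red finds finds   [B → S red finds]
east zero red finds S red finds finds ⇒ east zero red finds east S red finds finds   [S → east S]
east zero red finds east S red finds finds ⇒ east zero red finds east zero D B red finds finds   [S → zero D B]
east zero red finds east zero D B red finds finds ⇒ east zero red finds east zero tree B red finds finds   [D → tree]
east zero red finds east zero tree B red finds finds ⇒ east zero red finds east zero tree red red finds finds   [B → red]

S ⇒ east S finds ⇒ east zero D B finds ⇒ east zero S finds B finds ⇒ east zero red finds B finds ⇒ east zero red finds S red finds finds ⇒ east zero red finds east S red finds finds ⇒ east zero red finds east zero D B red finds finds ⇒ east zero red finds east zero tree B red finds finds ⇒ east zero red finds east zero tree red red finds finds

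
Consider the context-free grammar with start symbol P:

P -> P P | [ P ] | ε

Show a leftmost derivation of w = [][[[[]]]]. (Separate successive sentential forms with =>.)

P => PP => [P]P => []P => [][P] => [][PP] => [][[P]P] => [][[[P]]P] => [][[[[P]]]P] => [][[[[]]]P] => [][[[[]]]]

P => PP   [P -> P P]
PP => [P]P   [P -> [ P ]]
[P]P => []P   [P -> ε]
[]P => [][P]   [P -> [ P ]]
[][P] => [][PP]   [P -> P P]
[][PP] => [][[P]P]   [P -> [ P ]]
[][[P]P] => [][[[P]]P]   [P -> [ P ]]
[][[[P]]P] => [][[[[P]]]P]   [P -> [ P ]]
[][[[[P]]]P] => [][[[[]]]P]   [P -> ε]
[][[[[]]]P] => [][[[[]]]]   [P -> ε]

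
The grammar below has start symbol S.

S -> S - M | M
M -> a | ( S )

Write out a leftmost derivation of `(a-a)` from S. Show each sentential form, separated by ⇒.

S⇒M⇒(S)⇒(S-M)⇒(M-M)⇒(a-M)⇒(a-a)

S ⇒ M   [S -> M]
M ⇒ (S)   [M -> ( S )]
(S) ⇒ (S-M)   [S -> S - M]
(S-M) ⇒ (M-M)   [S -> M]
(M-M) ⇒ (a-M)   [M -> a]
(a-M) ⇒ (a-a)   [M -> a]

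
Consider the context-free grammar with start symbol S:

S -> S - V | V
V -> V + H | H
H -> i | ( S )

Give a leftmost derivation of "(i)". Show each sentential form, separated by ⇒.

S ⇒ V   [S -> V]
V ⇒ H   [V -> H]
H ⇒ (S)   [H -> ( S )]
(S) ⇒ (V)   [S -> V]
(V) ⇒ (H)   [V -> H]
(H) ⇒ (i)   [H -> i]

S ⇒ V ⇒ H ⇒ (S) ⇒ (V) ⇒ (H) ⇒ (i)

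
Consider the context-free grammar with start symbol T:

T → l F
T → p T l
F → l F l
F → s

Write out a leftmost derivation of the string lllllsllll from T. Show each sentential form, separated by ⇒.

T ⇒ lF ⇒ llFl ⇒ lllFll ⇒ llllFlll ⇒ lllllFllll ⇒ lllllsllll

T ⇒ lF   [T → l F]
lF ⇒ llFl   [F → l F l]
llFl ⇒ lllFll   [F → l F l]
lllFll ⇒ llllFlll   [F → l F l]
llllFlll ⇒ lllllFllll   [F → l F l]
lllllFllll ⇒ lllllsllll   [F → s]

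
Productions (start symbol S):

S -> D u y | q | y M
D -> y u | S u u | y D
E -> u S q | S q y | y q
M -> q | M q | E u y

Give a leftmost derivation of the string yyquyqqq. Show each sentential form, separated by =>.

S => yM   [S -> y M]
yM => yMq   [M -> M q]
yMq => yMqq   [M -> M q]
yMqq => yMqqq   [M -> M q]
yMqqq => yEuyqqq   [M -> E u y]
yEuyqqq => yyquyqqq   [E -> y q]

S=>yM=>yMq=>yMqq=>yMqqq=>yEuyqqq=>yyquyqqq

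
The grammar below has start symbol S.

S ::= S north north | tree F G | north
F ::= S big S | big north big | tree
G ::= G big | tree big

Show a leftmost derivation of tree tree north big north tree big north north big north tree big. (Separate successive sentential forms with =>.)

S => tree F G   [S ::= tree F G]
tree F G => tree S big S G   [F ::= S big S]
tree S big S G => tree S north north big S G   [S ::= S north north]
tree S north north big S G => tree tree F G north north big S G   [S ::= tree F G]
tree tree F G north north big S G => tree tree S big S G north north big S G   [F ::= S big S]
tree tree S big S G north north big S G => tree tree north big S G north north big S G   [S ::= north]
tree tree north big S G north north big S G => tree tree north big north G north north big S G   [S ::= north]
tree tree north big north G north north big S G => tree tree north big north tree big north north big S G   [G ::= tree big]
tree tree north big north tree big north north big S G => tree tree north big north tree big north north big north G   [S ::= north]
tree tree north big north tree big north north big north G => tree tree north big north tree big north north big north tree big   [G ::= tree big]

S => tree F G => tree S big S G => tree S north north big S G => tree tree F G north north big S G => tree tree S big S G north north big S G => tree tree north big S G north north big S G => tree tree north big north G north north big S G => tree tree north big north tree big north north big S G => tree tree north big north tree big north north big north G => tree tree north big north tree big north north big north tree big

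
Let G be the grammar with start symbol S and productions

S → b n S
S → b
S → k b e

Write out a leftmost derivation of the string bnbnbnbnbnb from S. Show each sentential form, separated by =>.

S => bnS => bnbnS => bnbnbnS => bnbnbnbnS => bnbnbnbnbnS => bnbnbnbnbnb

S => bnS   [S → b n S]
bnS => bnbnS   [S → b n S]
bnbnS => bnbnbnS   [S → b n S]
bnbnbnS => bnbnbnbnS   [S → b n S]
bnbnbnbnS => bnbnbnbnbnS   [S → b n S]
bnbnbnbnbnS => bnbnbnbnbnb   [S → b]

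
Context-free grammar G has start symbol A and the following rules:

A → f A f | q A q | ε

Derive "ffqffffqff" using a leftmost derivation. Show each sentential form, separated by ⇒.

A ⇒ fAf   [A → f A f]
fAf ⇒ ffAff   [A → f A f]
ffAff ⇒ ffqAqff   [A → q A q]
ffqAqff ⇒ ffqfAfqff   [A → f A f]
ffqfAfqff ⇒ ffqffAffqff   [A → f A f]
ffqffAffqff ⇒ ffqffffqff   [A → ε]

A ⇒ fAf ⇒ ffAff ⇒ ffqAqff ⇒ ffqfAfqff ⇒ ffqffAffqff ⇒ ffqffffqff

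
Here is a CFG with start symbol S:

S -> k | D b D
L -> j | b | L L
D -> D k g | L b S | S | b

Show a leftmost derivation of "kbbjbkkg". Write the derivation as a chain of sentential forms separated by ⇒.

S⇒DbD⇒SbD⇒kbD⇒kbDkg⇒kbLbSkg⇒kbLLbSkg⇒kbbLbSkg⇒kbbjbSkg⇒kbbjbkkg

S ⇒ DbD   [S -> D b D]
DbD ⇒ SbD   [D -> S]
SbD ⇒ kbD   [S -> k]
kbD ⇒ kbDkg   [D -> D k g]
kbDkg ⇒ kbLbSkg   [D -> L b S]
kbLbSkg ⇒ kbLLbSkg   [L -> L L]
kbLLbSkg ⇒ kbbLbSkg   [L -> b]
kbbLbSkg ⇒ kbbjbSkg   [L -> j]
kbbjbSkg ⇒ kbbjbkkg   [S -> k]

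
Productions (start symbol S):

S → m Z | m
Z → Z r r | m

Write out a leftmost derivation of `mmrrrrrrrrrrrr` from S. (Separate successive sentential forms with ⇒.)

S ⇒ mZ   [S → m Z]
mZ ⇒ mZrr   [Z → Z r r]
mZrr ⇒ mZrrrr   [Z → Z r r]
mZrrrr ⇒ mZrrrrrr   [Z → Z r r]
mZrrrrrr ⇒ mZrrrrrrrr   [Z → Z r r]
mZrrrrrrrr ⇒ mZrrrrrrrrrr   [Z → Z r r]
mZrrrrrrrrrr ⇒ mZrrrrrrrrrrrr   [Z → Z r r]
mZrrrrrrrrrrrr ⇒ mmrrrrrrrrrrrr   [Z → m]

S ⇒ mZ ⇒ mZrr ⇒ mZrrrr ⇒ mZrrrrrr ⇒ mZrrrrrrrr ⇒ mZrrrrrrrrrr ⇒ mZrrrrrrrrrrrr ⇒ mmrrrrrrrrrrrr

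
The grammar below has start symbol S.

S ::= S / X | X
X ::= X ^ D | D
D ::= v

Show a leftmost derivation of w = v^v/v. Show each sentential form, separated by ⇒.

S ⇒ S/X   [S ::= S / X]
S/X ⇒ X/X   [S ::= X]
X/X ⇒ X^D/X   [X ::= X ^ D]
X^D/X ⇒ D^D/X   [X ::= D]
D^D/X ⇒ v^D/X   [D ::= v]
v^D/X ⇒ v^v/X   [D ::= v]
v^v/X ⇒ v^v/D   [X ::= D]
v^v/D ⇒ v^v/v   [D ::= v]

S ⇒ S/X ⇒ X/X ⇒ X^D/X ⇒ D^D/X ⇒ v^D/X ⇒ v^v/X ⇒ v^v/D ⇒ v^v/v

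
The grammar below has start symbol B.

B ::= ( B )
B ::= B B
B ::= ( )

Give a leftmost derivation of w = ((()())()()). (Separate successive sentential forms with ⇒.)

B ⇒ (B) ⇒ (BB) ⇒ (BBB) ⇒ ((B)BB) ⇒ ((BB)BB) ⇒ ((()B)BB) ⇒ ((()())BB) ⇒ ((()())()B) ⇒ ((()())()())

B ⇒ (B)   [B ::= ( B )]
(B) ⇒ (BB)   [B ::= B B]
(BB) ⇒ (BBB)   [B ::= B B]
(BBB) ⇒ ((B)BB)   [B ::= ( B )]
((B)BB) ⇒ ((BB)BB)   [B ::= B B]
((BB)BB) ⇒ ((()B)BB)   [B ::= ( )]
((()B)BB) ⇒ ((()())BB)   [B ::= ( )]
((()())BB) ⇒ ((()())()B)   [B ::= ( )]
((()())()B) ⇒ ((()())()())   [B ::= ( )]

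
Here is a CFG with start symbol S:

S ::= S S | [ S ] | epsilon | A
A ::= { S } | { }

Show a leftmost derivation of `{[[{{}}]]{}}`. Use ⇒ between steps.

S ⇒ SS   [S ::= S S]
SS ⇒ AS   [S ::= A]
AS ⇒ {S}S   [A ::= { S }]
{S}S ⇒ {SS}S   [S ::= S S]
{SS}S ⇒ {[S]S}S   [S ::= [ S ]]
{[S]S}S ⇒ {[[S]]S}S   [S ::= [ S ]]
{[[S]]S}S ⇒ {[[A]]S}S   [S ::= A]
{[[A]]S}S ⇒ {[[{S}]]S}S   [A ::= { S }]
{[[{S}]]S}S ⇒ {[[{A}]]S}S   [S ::= A]
{[[{A}]]S}S ⇒ {[[{{}}]]S}S   [A ::= { }]
{[[{{}}]]S}S ⇒ {[[{{}}]]A}S   [S ::= A]
{[[{{}}]]A}S ⇒ {[[{{}}]]{S}}S   [A ::= { S }]
{[[{{}}]]{S}}S ⇒ {[[{{}}]]{}}S   [S ::= epsilon]
{[[{{}}]]{}}S ⇒ {[[{{}}]]{}}   [S ::= epsilon]

S ⇒ SS ⇒ AS ⇒ {S}S ⇒ {SS}S ⇒ {[S]S}S ⇒ {[[S]]S}S ⇒ {[[A]]S}S ⇒ {[[{S}]]S}S ⇒ {[[{A}]]S}S ⇒ {[[{{}}]]S}S ⇒ {[[{{}}]]A}S ⇒ {[[{{}}]]{S}}S ⇒ {[[{{}}]]{}}S ⇒ {[[{{}}]]{}}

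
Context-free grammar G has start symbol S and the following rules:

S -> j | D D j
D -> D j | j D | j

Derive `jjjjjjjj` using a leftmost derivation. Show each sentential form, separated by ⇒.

S ⇒ DDj ⇒ DjDj ⇒ jDjDj ⇒ jjDjDj ⇒ jjjjDj ⇒ jjjjDjj ⇒ jjjjjDjj ⇒ jjjjjjjj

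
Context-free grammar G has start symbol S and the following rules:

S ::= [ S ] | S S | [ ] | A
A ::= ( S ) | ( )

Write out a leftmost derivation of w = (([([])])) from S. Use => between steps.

S => A   [S ::= A]
A => (S)   [A ::= ( S )]
(S) => (A)   [S ::= A]
(A) => ((S))   [A ::= ( S )]
((S)) => (([S]))   [S ::= [ S ]]
(([S])) => (([A]))   [S ::= A]
(([A])) => (([(S)]))   [A ::= ( S )]
(([(S)])) => (([([])]))   [S ::= [ ]]

S => A => (S) => (A) => ((S)) => (([S])) => (([A])) => (([(S)])) => (([([])]))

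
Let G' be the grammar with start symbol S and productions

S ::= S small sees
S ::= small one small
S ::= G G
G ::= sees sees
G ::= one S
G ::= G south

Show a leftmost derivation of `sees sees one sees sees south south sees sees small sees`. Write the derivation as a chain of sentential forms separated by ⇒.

S ⇒ S small sees ⇒ G G small sees ⇒ sees sees G small sees ⇒ sees sees one S small sees ⇒ sees sees one G G small sees ⇒ sees sees one G south G small sees ⇒ sees sees one G south south G small sees ⇒ sees sees one sees sees south south G small sees ⇒ sees sees one sees sees south south sees sees small sees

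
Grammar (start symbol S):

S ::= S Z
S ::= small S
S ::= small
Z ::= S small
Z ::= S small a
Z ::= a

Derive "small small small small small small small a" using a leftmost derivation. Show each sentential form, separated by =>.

S => S Z => small Z => small S small a => small S Z small a => small small S Z small a => small small small Z small a => small small small S small small a => small small small small S small small a => small small small small small small small a

S => S Z   [S ::= S Z]
S Z => small Z   [S ::= small]
small Z => small S small a   [Z ::= S small a]
small S small a => small S Z small a   [S ::= S Z]
small S Z small a => small small S Z small a   [S ::= small S]
small small S Z small a => small small small Z small a   [S ::= small]
small small small Z small a => small small small S small small a   [Z ::= S small]
small small small S small small a => small small small small S small small a   [S ::= small S]
small small small small S small small a => small small small small small small small a   [S ::= small]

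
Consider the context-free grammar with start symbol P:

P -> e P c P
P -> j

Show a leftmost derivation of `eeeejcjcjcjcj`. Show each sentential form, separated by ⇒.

P ⇒ ePcP   [P -> e P c P]
ePcP ⇒ eePcPcP   [P -> e P c P]
eePcPcP ⇒ eeePcPcPcP   [P -> e P c P]
eeePcPcPcP ⇒ eeeePcPcPcPcP   [P -> e P c P]
eeeePcPcPcPcP ⇒ eeeejcPcPcPcP   [P -> j]
eeeejcPcPcPcP ⇒ eeeejcjcPcPcP   [P -> j]
eeeejcjcPcPcP ⇒ eeeejcjcjcPcP   [P -> j]
eeeejcjcjcPcP ⇒ eeeejcjcjcjcP   [P -> j]
eeeejcjcjcjcP ⇒ eeeejcjcjcjcj   [P -> j]

P⇒ePcP⇒eePcPcP⇒eeePcPcPcP⇒eeeePcPcPcPcP⇒eeeejcPcPcPcP⇒eeeejcjcPcPcP⇒eeeejcjcjcPcP⇒eeeejcjcjcjcP⇒eeeejcjcjcjcj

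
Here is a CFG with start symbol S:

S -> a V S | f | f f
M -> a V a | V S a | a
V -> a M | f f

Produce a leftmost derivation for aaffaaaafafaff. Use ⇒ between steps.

S⇒aVS⇒aaMS⇒aaVSaS⇒aaffSaS⇒aaffaVSaS⇒aaffaaMSaS⇒aaffaaVSaSaS⇒aaffaaaMSaSaS⇒aaffaaaaSaSaS⇒aaffaaaafaSaS⇒aaffaaaafafaS⇒aaffaaaafafaff

S ⇒ aVS   [S -> a V S]
aVS ⇒ aaMS   [V -> a M]
aaMS ⇒ aaVSaS   [M -> V S a]
aaVSaS ⇒ aaffSaS   [V -> f f]
aaffSaS ⇒ aaffaVSaS   [S -> a V S]
aaffaVSaS ⇒ aaffaaMSaS   [V -> a M]
aaffaaMSaS ⇒ aaffaaVSaSaS   [M -> V S a]
aaffaaVSaSaS ⇒ aaffaaaMSaSaS   [V -> a M]
aaffaaaMSaSaS ⇒ aaffaaaaSaSaS   [M -> a]
aaffaaaaSaSaS ⇒ aaffaaaafaSaS   [S -> f]
aaffaaaafaSaS ⇒ aaffaaaafafaS   [S -> f]
aaffaaaafafaS ⇒ aaffaaaafafaff   [S -> f f]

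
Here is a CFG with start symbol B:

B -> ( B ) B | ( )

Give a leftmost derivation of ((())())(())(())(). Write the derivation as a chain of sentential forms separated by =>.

B => (B)B   [B -> ( B ) B]
(B)B => ((B)B)B   [B -> ( B ) B]
((B)B)B => ((())B)B   [B -> ( )]
((())B)B => ((())())B   [B -> ( )]
((())())B => ((())())(B)B   [B -> ( B ) B]
((())())(B)B => ((())())(())B   [B -> ( )]
((())())(())B => ((())())(())(B)B   [B -> ( B ) B]
((())())(())(B)B => ((())())(())(())B   [B -> ( )]
((())())(())(())B => ((())())(())(())()   [B -> ( )]

B => (B)B => ((B)B)B => ((())B)B => ((())())B => ((())())(B)B => ((())())(())B => ((())())(())(B)B => ((())())(())(())B => ((())())(())(())()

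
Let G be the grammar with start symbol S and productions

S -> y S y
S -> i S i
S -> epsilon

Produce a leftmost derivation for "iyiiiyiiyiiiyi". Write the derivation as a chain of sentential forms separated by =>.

S => iSi   [S -> i S i]
iSi => iySyi   [S -> y S y]
iySyi => iyiSiyi   [S -> i S i]
iyiSiyi => iyiiSiiyi   [S -> i S i]
iyiiSiiyi => iyiiiSiiiyi   [S -> i S i]
iyiiiSiiiyi => iyiiiySyiiiyi   [S -> y S y]
iyiiiySyiiiyi => iyiiiyiSiyiiiyi   [S -> i S i]
iyiiiyiSiyiiiyi => iyiiiyiiyiiiyi   [S -> epsilon]

S => iSi => iySyi => iyiSiyi => iyiiSiiyi => iyiiiSiiiyi => iyiiiySyiiiyi => iyiiiyiSiyiiiyi => iyiiiyiiyiiiyi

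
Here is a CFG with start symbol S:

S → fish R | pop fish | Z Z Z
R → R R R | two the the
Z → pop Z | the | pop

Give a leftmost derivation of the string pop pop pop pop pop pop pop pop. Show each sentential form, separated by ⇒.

S ⇒ Z Z Z ⇒ pop Z Z ⇒ pop pop Z Z ⇒ pop pop pop Z Z ⇒ pop pop pop pop Z Z ⇒ pop pop pop pop pop Z Z ⇒ pop pop pop pop pop pop Z ⇒ pop pop pop pop pop pop pop Z ⇒ pop pop pop pop pop pop pop pop

S ⇒ Z Z Z   [S → Z Z Z]
Z Z Z ⇒ pop Z Z   [Z → pop]
pop Z Z ⇒ pop pop Z Z   [Z → pop Z]
pop pop Z Z ⇒ pop pop pop Z Z   [Z → pop Z]
pop pop pop Z Z ⇒ pop pop pop pop Z Z   [Z → pop Z]
pop pop pop pop Z Z ⇒ pop pop pop pop pop Z Z   [Z → pop Z]
pop pop pop pop pop Z Z ⇒ pop pop pop pop pop pop Z   [Z → pop]
pop pop pop pop pop pop Z ⇒ pop pop pop pop pop pop pop Z   [Z → pop Z]
pop pop pop pop pop pop pop Z ⇒ pop pop pop pop pop pop pop pop   [Z → pop]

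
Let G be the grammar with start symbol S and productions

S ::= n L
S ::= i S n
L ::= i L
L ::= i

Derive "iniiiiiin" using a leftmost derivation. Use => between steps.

S => iSn => inLn => iniLn => iniiLn => iniiiLn => iniiiiLn => iniiiiiLn => iniiiiiin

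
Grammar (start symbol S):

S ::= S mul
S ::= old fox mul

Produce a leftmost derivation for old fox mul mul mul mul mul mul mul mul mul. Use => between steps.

S => S mul => S mul mul => S mul mul mul => S mul mul mul mul => S mul mul mul mul mul => S mul mul mul mul mul mul => S mul mul mul mul mul mul mul => S mul mul mul mul mul mul mul mul => old fox mul mul mul mul mul mul mul mul mul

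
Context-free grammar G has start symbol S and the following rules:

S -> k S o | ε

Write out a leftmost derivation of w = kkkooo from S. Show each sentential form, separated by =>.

S => kSo   [S -> k S o]
kSo => kkSoo   [S -> k S o]
kkSoo => kkkSooo   [S -> k S o]
kkkSooo => kkkooo   [S -> ε]

S=>kSo=>kkSoo=>kkkSooo=>kkkooo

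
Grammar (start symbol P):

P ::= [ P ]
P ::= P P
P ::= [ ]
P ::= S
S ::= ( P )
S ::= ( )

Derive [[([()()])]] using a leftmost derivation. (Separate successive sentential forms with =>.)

P=>[P]=>[[P]]=>[[S]]=>[[(P)]]=>[[([P])]]=>[[([PP])]]=>[[([SP])]]=>[[([()P])]]=>[[([()S])]]=>[[([()()])]]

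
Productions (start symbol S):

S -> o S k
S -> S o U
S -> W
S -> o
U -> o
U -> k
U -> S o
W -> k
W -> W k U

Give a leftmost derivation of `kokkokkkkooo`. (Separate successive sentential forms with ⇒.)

S ⇒ SoU ⇒ WoU ⇒ koU ⇒ koSo ⇒ koSoUo ⇒ koWoUo ⇒ koWkUoUo ⇒ koWkUkUoUo ⇒ koWkUkUkUoUo ⇒ kokkUkUkUoUo ⇒ kokkokUkUoUo ⇒ kokkokkkUoUo ⇒ kokkokkkkoUo ⇒ kokkokkkkooo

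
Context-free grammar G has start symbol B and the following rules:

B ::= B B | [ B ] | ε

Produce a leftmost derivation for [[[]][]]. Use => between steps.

B => [B] => [BB] => [[B]B] => [[BB]B] => [[[B]B]B] => [[[]B]B] => [[[]]B] => [[[]][B]] => [[[]][]]

B => [B]   [B ::= [ B ]]
[B] => [BB]   [B ::= B B]
[BB] => [[B]B]   [B ::= [ B ]]
[[B]B] => [[BB]B]   [B ::= B B]
[[BB]B] => [[[B]B]B]   [B ::= [ B ]]
[[[B]B]B] => [[[]B]B]   [B ::= ε]
[[[]B]B] => [[[]]B]   [B ::= ε]
[[[]]B] => [[[]][B]]   [B ::= [ B ]]
[[[]][B]] => [[[]][]]   [B ::= ε]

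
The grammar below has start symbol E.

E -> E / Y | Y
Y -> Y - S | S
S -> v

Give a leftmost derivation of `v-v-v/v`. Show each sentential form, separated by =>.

E=>E/Y=>Y/Y=>Y-S/Y=>Y-S-S/Y=>S-S-S/Y=>v-S-S/Y=>v-v-S/Y=>v-v-v/Y=>v-v-v/S=>v-v-v/v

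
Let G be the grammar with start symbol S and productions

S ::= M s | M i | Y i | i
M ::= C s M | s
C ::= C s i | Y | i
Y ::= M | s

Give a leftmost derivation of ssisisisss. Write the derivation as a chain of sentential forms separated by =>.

S => Ms => CsMs => CsisMs => CsisisMs => YsisisMs => MsisisMs => ssisisMs => ssisisCsMs => ssisisisMs => ssisisisss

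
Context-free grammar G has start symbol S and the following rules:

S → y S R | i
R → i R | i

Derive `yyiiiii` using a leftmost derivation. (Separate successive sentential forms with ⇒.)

S⇒ySR⇒yySRR⇒yyiRR⇒yyiiRR⇒yyiiiR⇒yyiiiiR⇒yyiiiii

S ⇒ ySR   [S → y S R]
ySR ⇒ yySRR   [S → y S R]
yySRR ⇒ yyiRR   [S → i]
yyiRR ⇒ yyiiRR   [R → i R]
yyiiRR ⇒ yyiiiR   [R → i]
yyiiiR ⇒ yyiiiiR   [R → i R]
yyiiiiR ⇒ yyiiiii   [R → i]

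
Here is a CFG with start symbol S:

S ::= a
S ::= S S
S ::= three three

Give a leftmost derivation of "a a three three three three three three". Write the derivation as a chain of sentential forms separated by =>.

S => S S => S S S => a S S => a S S S => a S S S S => a a S S S => a a three three S S => a a three three three three S => a a three three three three three three

S => S S   [S ::= S S]
S S => S S S   [S ::= S S]
S S S => a S S   [S ::= a]
a S S => a S S S   [S ::= S S]
a S S S => a S S S S   [S ::= S S]
a S S S S => a a S S S   [S ::= a]
a a S S S => a a three three S S   [S ::= three three]
a a three three S S => a a three three three three S   [S ::= three three]
a a three three three three S => a a three three three three three three   [S ::= three three]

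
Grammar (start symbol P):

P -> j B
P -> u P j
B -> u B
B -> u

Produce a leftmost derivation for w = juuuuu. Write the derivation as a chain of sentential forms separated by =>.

P => jB => juB => juuB => juuuB => juuuuB => juuuuu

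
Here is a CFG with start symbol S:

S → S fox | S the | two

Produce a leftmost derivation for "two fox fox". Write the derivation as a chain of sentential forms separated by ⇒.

S ⇒ S fox ⇒ S fox fox ⇒ two fox fox

S ⇒ S fox   [S → S fox]
S fox ⇒ S fox fox   [S → S fox]
S fox fox ⇒ two fox fox   [S → two]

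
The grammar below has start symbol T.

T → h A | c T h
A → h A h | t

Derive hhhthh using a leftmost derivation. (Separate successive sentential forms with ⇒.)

T ⇒ hA   [T → h A]
hA ⇒ hhAh   [A → h A h]
hhAh ⇒ hhhAhh   [A → h A h]
hhhAhh ⇒ hhhthh   [A → t]

T ⇒ hA ⇒ hhAh ⇒ hhhAhh ⇒ hhhthh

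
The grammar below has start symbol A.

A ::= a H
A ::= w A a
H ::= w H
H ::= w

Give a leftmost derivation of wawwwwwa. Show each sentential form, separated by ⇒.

A ⇒ wAa   [A ::= w A a]
wAa ⇒ waHa   [A ::= a H]
waHa ⇒ wawHa   [H ::= w H]
wawHa ⇒ wawwHa   [H ::= w H]
wawwHa ⇒ wawwwHa   [H ::= w H]
wawwwHa ⇒ wawwwwHa   [H ::= w H]
wawwwwHa ⇒ wawwwwwa   [H ::= w]

A ⇒ wAa ⇒ waHa ⇒ wawHa ⇒ wawwHa ⇒ wawwwHa ⇒ wawwwwHa ⇒ wawwwwwa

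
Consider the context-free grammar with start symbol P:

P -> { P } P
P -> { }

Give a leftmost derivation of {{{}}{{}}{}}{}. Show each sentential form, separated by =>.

P => {P}P => {{P}P}P => {{{}}P}P => {{{}}{P}P}P => {{{}}{{}}P}P => {{{}}{{}}{}}P => {{{}}{{}}{}}{}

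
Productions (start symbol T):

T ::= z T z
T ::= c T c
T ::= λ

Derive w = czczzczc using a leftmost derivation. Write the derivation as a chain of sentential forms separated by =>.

T => cTc => czTzc => czcTczc => czczTzczc => czczzczc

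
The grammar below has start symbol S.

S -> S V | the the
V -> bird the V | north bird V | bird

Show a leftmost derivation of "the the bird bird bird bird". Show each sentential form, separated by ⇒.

S ⇒ S V   [S -> S V]
S V ⇒ S V V   [S -> S V]
S V V ⇒ S V V V   [S -> S V]
S V V V ⇒ S V V V V   [S -> S V]
S V V V V ⇒ the the V V V V   [S -> the the]
the the V V V V ⇒ the the bird V V V   [V -> bird]
the the bird V V V ⇒ the the bird bird V V   [V -> bird]
the the bird bird V V ⇒ the the bird bird bird V   [V -> bird]
the the bird bird bird V ⇒ the the bird bird bird bird   [V -> bird]

S ⇒ S V ⇒ S V V ⇒ S V V V ⇒ S V V V V ⇒ the the V V V V ⇒ the the bird V V V ⇒ the the bird bird V V ⇒ the the bird bird bird V ⇒ the the bird bird bird bird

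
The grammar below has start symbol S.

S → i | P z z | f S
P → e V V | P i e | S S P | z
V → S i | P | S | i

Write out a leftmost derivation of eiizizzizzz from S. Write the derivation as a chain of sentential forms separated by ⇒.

S ⇒ Pzz   [S → P z z]
Pzz ⇒ SSPzz   [P → S S P]
SSPzz ⇒ PzzSPzz   [S → P z z]
PzzSPzz ⇒ eVVzzSPzz   [P → e V V]
eVVzzSPzz ⇒ ePVzzSPzz   [V → P]
ePVzzSPzz ⇒ eSSPVzzSPzz   [P → S S P]
eSSPVzzSPzz ⇒ eiSPVzzSPzz   [S → i]
eiSPVzzSPzz ⇒ eiiPVzzSPzz   [S → i]
eiiPVzzSPzz ⇒ eiizVzzSPzz   [P → z]
eiizVzzSPzz ⇒ eiizizzSPzz   [V → i]
eiizizzSPzz ⇒ eiizizziPzz   [S → i]
eiizizziPzz ⇒ eiizizzizzz   [P → z]

S ⇒ Pzz ⇒ SSPzz ⇒ PzzSPzz ⇒ eVVzzSPzz ⇒ ePVzzSPzz ⇒ eSSPVzzSPzz ⇒ eiSPVzzSPzz ⇒ eiiPVzzSPzz ⇒ eiizVzzSPzz ⇒ eiizizzSPzz ⇒ eiizizziPzz ⇒ eiizizzizzz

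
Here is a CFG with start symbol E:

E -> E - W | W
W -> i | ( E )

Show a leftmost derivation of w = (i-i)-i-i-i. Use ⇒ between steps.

E⇒E-W⇒E-W-W⇒E-W-W-W⇒W-W-W-W⇒(E)-W-W-W⇒(E-W)-W-W-W⇒(W-W)-W-W-W⇒(i-W)-W-W-W⇒(i-i)-W-W-W⇒(i-i)-i-W-W⇒(i-i)-i-i-W⇒(i-i)-i-i-i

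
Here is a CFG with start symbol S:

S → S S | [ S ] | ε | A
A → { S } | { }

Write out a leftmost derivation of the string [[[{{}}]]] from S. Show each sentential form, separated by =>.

S => [S]   [S → [ S ]]
[S] => [[S]]   [S → [ S ]]
[[S]] => [[SS]]   [S → S S]
[[SS]] => [[[S]S]]   [S → [ S ]]
[[[S]S]] => [[[A]S]]   [S → A]
[[[A]S]] => [[[{S}]S]]   [A → { S }]
[[[{S}]S]] => [[[{A}]S]]   [S → A]
[[[{A}]S]] => [[[{{}}]S]]   [A → { }]
[[[{{}}]S]] => [[[{{}}]]]   [S → ε]

S=>[S]=>[[S]]=>[[SS]]=>[[[S]S]]=>[[[A]S]]=>[[[{S}]S]]=>[[[{A}]S]]=>[[[{{}}]S]]=>[[[{{}}]]]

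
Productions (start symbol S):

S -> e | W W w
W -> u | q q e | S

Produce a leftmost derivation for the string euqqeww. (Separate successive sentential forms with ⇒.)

S ⇒ WWw ⇒ SWw ⇒ eWw ⇒ eSw ⇒ eWWww ⇒ euWww ⇒ euqqeww

S ⇒ WWw   [S -> W W w]
WWw ⇒ SWw   [W -> S]
SWw ⇒ eWw   [S -> e]
eWw ⇒ eSw   [W -> S]
eSw ⇒ eWWww   [S -> W W w]
eWWww ⇒ euWww   [W -> u]
euWww ⇒ euqqeww   [W -> q q e]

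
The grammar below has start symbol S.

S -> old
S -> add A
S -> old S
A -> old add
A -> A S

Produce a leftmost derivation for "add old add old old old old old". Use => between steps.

S => add A => add A S => add A S S => add A S S S => add A S S S S => add A S S S S S => add old add S S S S S => add old add old S S S S => add old add old old S S S => add old add old old old S S => add old add old old old old S => add old add old old old old old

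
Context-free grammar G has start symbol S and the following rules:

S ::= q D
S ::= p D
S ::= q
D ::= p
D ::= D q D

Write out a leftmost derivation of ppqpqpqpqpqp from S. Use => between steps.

S => pD   [S ::= p D]
pD => pDqD   [D ::= D q D]
pDqD => ppqD   [D ::= p]
ppqD => ppqDqD   [D ::= D q D]
ppqDqD => ppqDqDqD   [D ::= D q D]
ppqDqDqD => ppqDqDqDqD   [D ::= D q D]
ppqDqDqDqD => ppqDqDqDqDqD   [D ::= D q D]
ppqDqDqDqDqD => ppqpqDqDqDqD   [D ::= p]
ppqpqDqDqDqD => ppqpqpqDqDqD   [D ::= p]
ppqpqpqDqDqD => ppqpqpqpqDqD   [D ::= p]
ppqpqpqpqDqD => ppqpqpqpqpqD   [D ::= p]
ppqpqpqpqpqD => ppqpqpqpqpqp   [D ::= p]

S => pD => pDqD => ppqD => ppqDqD => ppqDqDqD => ppqDqDqDqD => ppqDqDqDqDqD => ppqpqDqDqDqD => ppqpqpqDqDqD => ppqpqpqpqDqD => ppqpqpqpqpqD => ppqpqpqpqpqp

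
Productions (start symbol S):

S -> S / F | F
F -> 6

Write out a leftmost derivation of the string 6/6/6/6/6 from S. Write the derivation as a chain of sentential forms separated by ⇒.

S⇒S/F⇒S/F/F⇒S/F/F/F⇒S/F/F/F/F⇒F/F/F/F/F⇒6/F/F/F/F⇒6/6/F/F/F⇒6/6/6/F/F⇒6/6/6/6/F⇒6/6/6/6/6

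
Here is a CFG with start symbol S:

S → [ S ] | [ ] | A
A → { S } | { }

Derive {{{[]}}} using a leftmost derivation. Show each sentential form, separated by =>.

S => A => {S} => {A} => {{S}} => {{A}} => {{{S}}} => {{{[]}}}

S => A   [S → A]
A => {S}   [A → { S }]
{S} => {A}   [S → A]
{A} => {{S}}   [A → { S }]
{{S}} => {{A}}   [S → A]
{{A}} => {{{S}}}   [A → { S }]
{{{S}}} => {{{[]}}}   [S → [ ]]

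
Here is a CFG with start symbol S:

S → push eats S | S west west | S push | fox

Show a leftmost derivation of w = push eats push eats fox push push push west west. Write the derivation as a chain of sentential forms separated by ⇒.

S ⇒ push eats S ⇒ push eats S west west ⇒ push eats push eats S west west ⇒ push eats push eats S push west west ⇒ push eats push eats S push push west west ⇒ push eats push eats S push push push west west ⇒ push eats push eats fox push push push west west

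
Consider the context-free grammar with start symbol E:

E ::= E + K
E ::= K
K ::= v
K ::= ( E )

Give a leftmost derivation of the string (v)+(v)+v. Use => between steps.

E => E+K => E+K+K => K+K+K => (E)+K+K => (K)+K+K => (v)+K+K => (v)+(E)+K => (v)+(K)+K => (v)+(v)+K => (v)+(v)+v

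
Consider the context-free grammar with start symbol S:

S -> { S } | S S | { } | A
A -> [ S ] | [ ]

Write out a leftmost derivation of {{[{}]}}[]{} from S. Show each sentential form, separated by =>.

S => SS => SSS => {S}SS => {{S}}SS => {{A}}SS => {{[S]}}SS => {{[{}]}}SS => {{[{}]}}AS => {{[{}]}}[]S => {{[{}]}}[]{}

S => SS   [S -> S S]
SS => SSS   [S -> S S]
SSS => {S}SS   [S -> { S }]
{S}SS => {{S}}SS   [S -> { S }]
{{S}}SS => {{A}}SS   [S -> A]
{{A}}SS => {{[S]}}SS   [A -> [ S ]]
{{[S]}}SS => {{[{}]}}SS   [S -> { }]
{{[{}]}}SS => {{[{}]}}AS   [S -> A]
{{[{}]}}AS => {{[{}]}}[]S   [A -> [ ]]
{{[{}]}}[]S => {{[{}]}}[]{}   [S -> { }]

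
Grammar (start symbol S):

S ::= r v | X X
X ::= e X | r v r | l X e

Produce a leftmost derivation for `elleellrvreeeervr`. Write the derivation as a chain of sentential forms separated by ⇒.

S ⇒ XX   [S ::= X X]
XX ⇒ eXX   [X ::= e X]
eXX ⇒ elXeX   [X ::= l X e]
elXeX ⇒ ellXeeX   [X ::= l X e]
ellXeeX ⇒ elleXeeX   [X ::= e X]
elleXeeX ⇒ elleeXeeX   [X ::= e X]
elleeXeeX ⇒ elleelXeeeX   [X ::= l X e]
elleelXeeeX ⇒ elleellXeeeeX   [X ::= l X e]
elleellXeeeeX ⇒ elleellrvreeeeX   [X ::= r v r]
elleellrvreeeeX ⇒ elleellrvreeeervr   [X ::= r v r]

S⇒XX⇒eXX⇒elXeX⇒ellXeeX⇒elleXeeX⇒elleeXeeX⇒elleelXeeeX⇒elleellXeeeeX⇒elleellrvreeeeX⇒elleellrvreeeervr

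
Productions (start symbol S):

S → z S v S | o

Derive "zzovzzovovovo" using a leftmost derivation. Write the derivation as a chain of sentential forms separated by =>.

S => zSvS   [S → z S v S]
zSvS => zzSvSvS   [S → z S v S]
zzSvSvS => zzovSvS   [S → o]
zzovSvS => zzovzSvSvS   [S → z S v S]
zzovzSvSvS => zzovzzSvSvSvS   [S → z S v S]
zzovzzSvSvSvS => zzovzzovSvSvS   [S → o]
zzovzzovSvSvS => zzovzzovovSvS   [S → o]
zzovzzovovSvS => zzovzzovovovS   [S → o]
zzovzzovovovS => zzovzzovovovo   [S → o]

S => zSvS => zzSvSvS => zzovSvS => zzovzSvSvS => zzovzzSvSvSvS => zzovzzovSvSvS => zzovzzovovSvS => zzovzzovovovS => zzovzzovovovo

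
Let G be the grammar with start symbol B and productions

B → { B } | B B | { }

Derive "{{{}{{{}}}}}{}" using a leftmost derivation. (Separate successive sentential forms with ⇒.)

B ⇒ BB   [B → B B]
BB ⇒ {B}B   [B → { B }]
{B}B ⇒ {{B}}B   [B → { B }]
{{B}}B ⇒ {{BB}}B   [B → B B]
{{BB}}B ⇒ {{{}B}}B   [B → { }]
{{{}B}}B ⇒ {{{}{B}}}B   [B → { B }]
{{{}{B}}}B ⇒ {{{}{{B}}}}B   [B → { B }]
{{{}{{B}}}}B ⇒ {{{}{{{}}}}}B   [B → { }]
{{{}{{{}}}}}B ⇒ {{{}{{{}}}}}{}   [B → { }]

B ⇒ BB ⇒ {B}B ⇒ {{B}}B ⇒ {{BB}}B ⇒ {{{}B}}B ⇒ {{{}{B}}}B ⇒ {{{}{{B}}}}B ⇒ {{{}{{{}}}}}B ⇒ {{{}{{{}}}}}{}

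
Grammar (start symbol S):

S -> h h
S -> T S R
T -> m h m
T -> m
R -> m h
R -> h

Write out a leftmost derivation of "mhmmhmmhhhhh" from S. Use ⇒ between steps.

S ⇒ TSR   [S -> T S R]
TSR ⇒ mhmSR   [T -> m h m]
mhmSR ⇒ mhmTSRR   [S -> T S R]
mhmTSRR ⇒ mhmmhmSRR   [T -> m h m]
mhmmhmSRR ⇒ mhmmhmTSRRR   [S -> T S R]
mhmmhmTSRRR ⇒ mhmmhmmSRRR   [T -> m]
mhmmhmmSRRR ⇒ mhmmhmmhhRRR   [S -> h h]
mhmmhmmhhRRR ⇒ mhmmhmmhhhRR   [R -> h]
mhmmhmmhhhRR ⇒ mhmmhmmhhhhR   [R -> h]
mhmmhmmhhhhR ⇒ mhmmhmmhhhhh   [R -> h]

S ⇒ TSR ⇒ mhmSR ⇒ mhmTSRR ⇒ mhmmhmSRR ⇒ mhmmhmTSRRR ⇒ mhmmhmmSRRR ⇒ mhmmhmmhhRRR ⇒ mhmmhmmhhhRR ⇒ mhmmhmmhhhhR ⇒ mhmmhmmhhhhh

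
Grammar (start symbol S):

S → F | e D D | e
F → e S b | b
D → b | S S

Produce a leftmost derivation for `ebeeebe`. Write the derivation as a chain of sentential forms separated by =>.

S => eDD => ebD => ebSS => ebeDDS => ebeSSDS => ebeeSDS => ebeeeDS => ebeeebS => ebeeebe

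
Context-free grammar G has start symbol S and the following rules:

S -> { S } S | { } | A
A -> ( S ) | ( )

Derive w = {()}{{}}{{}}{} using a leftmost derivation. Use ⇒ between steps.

S⇒{S}S⇒{A}S⇒{()}S⇒{()}{S}S⇒{()}{{}}S⇒{()}{{}}{S}S⇒{()}{{}}{{}}S⇒{()}{{}}{{}}{}

S ⇒ {S}S   [S -> { S } S]
{S}S ⇒ {A}S   [S -> A]
{A}S ⇒ {()}S   [A -> ( )]
{()}S ⇒ {()}{S}S   [S -> { S } S]
{()}{S}S ⇒ {()}{{}}S   [S -> { }]
{()}{{}}S ⇒ {()}{{}}{S}S   [S -> { S } S]
{()}{{}}{S}S ⇒ {()}{{}}{{}}S   [S -> { }]
{()}{{}}{{}}S ⇒ {()}{{}}{{}}{}   [S -> { }]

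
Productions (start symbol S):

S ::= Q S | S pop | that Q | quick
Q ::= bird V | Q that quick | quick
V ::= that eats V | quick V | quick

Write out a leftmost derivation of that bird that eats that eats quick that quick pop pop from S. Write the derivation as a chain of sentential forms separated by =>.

S => S pop   [S ::= S pop]
S pop => S pop pop   [S ::= S pop]
S pop pop => that Q pop pop   [S ::= that Q]
that Q pop pop => that Q that quick pop pop   [Q ::= Q that quick]
that Q that quick pop pop => that bird V that quick pop pop   [Q ::= bird V]
that bird V that quick pop pop => that bird that eats V that quick pop pop   [V ::= that eats V]
that bird that eats V that quick pop pop => that bird that eats that eats V that quick pop pop   [V ::= that eats V]
that bird that eats that eats V that quick pop pop => that bird that eats that eats quick that quick pop pop   [V ::= quick]

S => S pop => S pop pop => that Q pop pop => that Q that quick pop pop => that bird V that quick pop pop => that bird that eats V that quick pop pop => that bird that eats that eats V that quick pop pop => that bird that eats that eats quick that quick pop pop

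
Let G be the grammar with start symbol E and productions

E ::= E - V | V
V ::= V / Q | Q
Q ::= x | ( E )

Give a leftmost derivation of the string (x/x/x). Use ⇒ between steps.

E ⇒ V   [E ::= V]
V ⇒ Q   [V ::= Q]
Q ⇒ (E)   [Q ::= ( E )]
(E) ⇒ (V)   [E ::= V]
(V) ⇒ (V/Q)   [V ::= V / Q]
(V/Q) ⇒ (V/Q/Q)   [V ::= V / Q]
(V/Q/Q) ⇒ (Q/Q/Q)   [V ::= Q]
(Q/Q/Q) ⇒ (x/Q/Q)   [Q ::= x]
(x/Q/Q) ⇒ (x/x/Q)   [Q ::= x]
(x/x/Q) ⇒ (x/x/x)   [Q ::= x]

E⇒V⇒Q⇒(E)⇒(V)⇒(V/Q)⇒(V/Q/Q)⇒(Q/Q/Q)⇒(x/Q/Q)⇒(x/x/Q)⇒(x/x/x)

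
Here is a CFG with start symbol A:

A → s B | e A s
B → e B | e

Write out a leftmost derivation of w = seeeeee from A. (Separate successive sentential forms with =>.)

A => sB => seB => seeB => seeeB => seeeeB => seeeeeB => seeeeee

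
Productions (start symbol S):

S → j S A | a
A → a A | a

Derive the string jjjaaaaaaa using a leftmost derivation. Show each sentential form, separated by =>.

S => jSA   [S → j S A]
jSA => jjSAA   [S → j S A]
jjSAA => jjjSAAA   [S → j S A]
jjjSAAA => jjjaAAA   [S → a]
jjjaAAA => jjjaaAA   [A → a]
jjjaaAA => jjjaaaAA   [A → a A]
jjjaaaAA => jjjaaaaAA   [A → a A]
jjjaaaaAA => jjjaaaaaA   [A → a]
jjjaaaaaA => jjjaaaaaaA   [A → a A]
jjjaaaaaaA => jjjaaaaaaa   [A → a]

S=>jSA=>jjSAA=>jjjSAAA=>jjjaAAA=>jjjaaAA=>jjjaaaAA=>jjjaaaaAA=>jjjaaaaaA=>jjjaaaaaaA=>jjjaaaaaaa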